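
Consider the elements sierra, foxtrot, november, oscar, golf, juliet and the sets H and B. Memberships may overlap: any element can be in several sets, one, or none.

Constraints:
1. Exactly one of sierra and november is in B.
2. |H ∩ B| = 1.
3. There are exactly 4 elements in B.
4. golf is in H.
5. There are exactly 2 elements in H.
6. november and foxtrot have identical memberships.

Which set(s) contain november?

From (4): golf ∈ H.
Suppose november ∈ H: no assignment then satisfies all the clues, so november ∉ H.

november: B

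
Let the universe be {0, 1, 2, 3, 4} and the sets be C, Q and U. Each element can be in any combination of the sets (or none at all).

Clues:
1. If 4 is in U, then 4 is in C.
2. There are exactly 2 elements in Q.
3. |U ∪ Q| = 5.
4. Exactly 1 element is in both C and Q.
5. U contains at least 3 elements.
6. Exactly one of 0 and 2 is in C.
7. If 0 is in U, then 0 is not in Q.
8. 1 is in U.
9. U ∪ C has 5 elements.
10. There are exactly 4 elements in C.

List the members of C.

C = {0, 1, 3, 4}

From (8): 1 ∈ U.
Suppose 0 ∉ C: no assignment then satisfies all the clues, so 0 ∈ C.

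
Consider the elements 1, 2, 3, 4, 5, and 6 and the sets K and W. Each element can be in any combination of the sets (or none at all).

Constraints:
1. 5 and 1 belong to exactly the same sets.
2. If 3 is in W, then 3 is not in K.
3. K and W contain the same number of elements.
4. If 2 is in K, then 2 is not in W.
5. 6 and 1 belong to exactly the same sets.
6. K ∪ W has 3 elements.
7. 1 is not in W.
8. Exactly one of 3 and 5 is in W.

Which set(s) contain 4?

4: K, W

From (7): 1 ∉ W.
(1): 5 matches 1: 5 ∉ W.
(5): 6 matches 1: 6 ∉ W.
(8) (exactly one): 3 ∈ W.
(2): 3 ∉ K.
Suppose 4 ∉ K: no assignment then satisfies all the clues, so 4 ∈ K.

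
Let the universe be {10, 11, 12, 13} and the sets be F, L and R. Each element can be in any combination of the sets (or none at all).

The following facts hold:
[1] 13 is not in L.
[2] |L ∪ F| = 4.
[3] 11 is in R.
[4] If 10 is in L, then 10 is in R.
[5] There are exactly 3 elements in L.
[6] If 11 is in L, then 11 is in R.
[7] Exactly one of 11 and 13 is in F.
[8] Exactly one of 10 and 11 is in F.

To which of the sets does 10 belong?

10: F, L, R

From (1): 13 ∉ L.
From (3): 11 ∈ R.
(5): only 3 candidates remain for L, so all are in.
(4): 10 ∈ R.
Suppose 10 ∉ F: no assignment then satisfies all the clues, so 10 ∈ F.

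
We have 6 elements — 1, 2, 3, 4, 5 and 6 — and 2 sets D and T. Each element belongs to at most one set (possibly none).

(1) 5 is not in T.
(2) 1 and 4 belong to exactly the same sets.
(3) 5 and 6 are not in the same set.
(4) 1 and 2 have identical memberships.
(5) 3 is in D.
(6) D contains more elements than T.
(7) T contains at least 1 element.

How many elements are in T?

From (1): 5 ∉ T.
From (5): 3 ∈ D.
Suppose 1 ∈ T: no assignment then satisfies all the clues, so 1 ∉ T.

1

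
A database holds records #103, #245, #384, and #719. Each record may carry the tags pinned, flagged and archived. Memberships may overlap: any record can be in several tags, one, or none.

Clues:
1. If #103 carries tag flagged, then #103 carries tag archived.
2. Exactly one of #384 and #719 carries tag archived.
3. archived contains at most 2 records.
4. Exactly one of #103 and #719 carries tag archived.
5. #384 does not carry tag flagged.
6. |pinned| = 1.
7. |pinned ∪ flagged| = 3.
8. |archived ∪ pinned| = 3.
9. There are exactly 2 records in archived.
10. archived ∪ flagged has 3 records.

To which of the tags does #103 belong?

#103: archived, flagged

From (5): #384 ∉ flagged.
Suppose #103 ∈ pinned: no assignment then satisfies all the clues, so #103 ∉ pinned.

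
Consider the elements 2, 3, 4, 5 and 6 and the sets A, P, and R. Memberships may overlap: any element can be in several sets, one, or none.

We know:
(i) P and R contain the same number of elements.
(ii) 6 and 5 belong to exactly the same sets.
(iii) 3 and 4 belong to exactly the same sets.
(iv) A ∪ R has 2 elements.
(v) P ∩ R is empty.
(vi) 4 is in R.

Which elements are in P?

From (vi): 4 ∈ R.
(iii): 3 matches 4: 3 ∈ R.
(v) (disjoint): 3 ∉ P.
(v) (disjoint): 4 ∉ P.
Suppose 2 ∈ P: no assignment then satisfies all the clues, so 2 ∉ P.

P = {5, 6}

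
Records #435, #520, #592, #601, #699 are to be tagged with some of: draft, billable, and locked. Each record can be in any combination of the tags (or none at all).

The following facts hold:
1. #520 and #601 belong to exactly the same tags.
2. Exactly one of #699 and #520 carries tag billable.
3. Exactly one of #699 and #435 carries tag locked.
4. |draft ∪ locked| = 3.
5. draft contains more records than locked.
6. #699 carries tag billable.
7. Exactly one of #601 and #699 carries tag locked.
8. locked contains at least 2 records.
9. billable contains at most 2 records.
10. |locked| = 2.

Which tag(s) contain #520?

From (6): #699 ∈ billable.
(2) (exactly one): #520 ∉ billable.
(1): #601 matches #520: #601 ∉ billable.
Suppose #520 ∈ draft: no assignment then satisfies all the clues, so #520 ∉ draft.

#520: none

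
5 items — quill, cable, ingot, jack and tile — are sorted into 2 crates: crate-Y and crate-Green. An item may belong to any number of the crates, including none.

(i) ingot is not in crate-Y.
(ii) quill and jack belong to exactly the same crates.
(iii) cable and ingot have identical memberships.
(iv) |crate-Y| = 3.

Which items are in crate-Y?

From (i): ingot ∉ crate-Y.
(iii): cable matches ingot: cable ∉ crate-Y.
(iv): only 3 candidates remain for crate-Y, so all are in.

crate-Y = {jack, quill, tile}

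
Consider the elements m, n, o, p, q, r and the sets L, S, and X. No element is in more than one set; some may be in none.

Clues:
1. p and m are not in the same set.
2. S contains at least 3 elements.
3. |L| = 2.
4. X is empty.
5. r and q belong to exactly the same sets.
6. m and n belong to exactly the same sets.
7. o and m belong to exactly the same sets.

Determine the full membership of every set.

L = {q, r}; S = {m, n, o}; X = {}

(4): X already has 0, so the rest are out.
Suppose m ∈ L: no assignment then satisfies all the clues, so m ∉ L.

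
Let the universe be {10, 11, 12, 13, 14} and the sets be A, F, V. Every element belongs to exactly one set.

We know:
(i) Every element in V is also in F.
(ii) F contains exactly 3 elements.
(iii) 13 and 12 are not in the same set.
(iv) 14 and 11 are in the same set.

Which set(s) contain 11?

11: F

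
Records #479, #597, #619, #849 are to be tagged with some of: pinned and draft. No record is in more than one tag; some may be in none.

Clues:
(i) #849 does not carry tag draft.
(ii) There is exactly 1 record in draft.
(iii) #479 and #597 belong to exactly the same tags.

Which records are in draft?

draft = {#619}

From (i): #849 ∉ draft.
Suppose #479 ∈ draft: no assignment then satisfies all the clues, so #479 ∉ draft.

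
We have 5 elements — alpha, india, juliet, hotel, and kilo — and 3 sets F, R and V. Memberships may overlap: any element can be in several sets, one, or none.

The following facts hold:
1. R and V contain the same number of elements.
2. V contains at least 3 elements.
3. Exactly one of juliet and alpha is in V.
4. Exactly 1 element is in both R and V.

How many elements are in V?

3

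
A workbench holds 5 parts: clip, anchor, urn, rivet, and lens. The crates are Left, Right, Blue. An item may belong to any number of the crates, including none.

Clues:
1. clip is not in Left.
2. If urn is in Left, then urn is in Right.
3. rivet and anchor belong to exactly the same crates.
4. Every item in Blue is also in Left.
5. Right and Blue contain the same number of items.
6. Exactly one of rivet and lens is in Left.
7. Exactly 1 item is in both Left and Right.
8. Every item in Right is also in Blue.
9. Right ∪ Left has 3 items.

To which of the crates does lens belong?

From (1): clip ∉ Left.
(4) contrapositive: clip ∉ Blue.
(8) contrapositive: clip ∉ Right.
Suppose lens ∈ Left: no assignment then satisfies all the clues, so lens ∉ Left.

lens: none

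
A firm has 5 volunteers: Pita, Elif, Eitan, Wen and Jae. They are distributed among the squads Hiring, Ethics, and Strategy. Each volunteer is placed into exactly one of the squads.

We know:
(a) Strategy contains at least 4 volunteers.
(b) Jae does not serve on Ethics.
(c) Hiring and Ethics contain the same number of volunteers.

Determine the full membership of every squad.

Hiring = {}; Ethics = {}; Strategy = {Eitan, Elif, Jae, Pita, Wen}

From (b): Jae ∉ Ethics.
Suppose Pita ∈ Hiring: no assignment then satisfies all the clues, so Pita ∉ Hiring.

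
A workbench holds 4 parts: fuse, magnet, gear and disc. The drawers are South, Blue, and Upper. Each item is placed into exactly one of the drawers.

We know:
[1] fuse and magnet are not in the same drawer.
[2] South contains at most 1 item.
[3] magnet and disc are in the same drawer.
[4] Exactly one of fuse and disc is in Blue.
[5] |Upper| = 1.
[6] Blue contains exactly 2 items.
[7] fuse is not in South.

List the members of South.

South = {gear}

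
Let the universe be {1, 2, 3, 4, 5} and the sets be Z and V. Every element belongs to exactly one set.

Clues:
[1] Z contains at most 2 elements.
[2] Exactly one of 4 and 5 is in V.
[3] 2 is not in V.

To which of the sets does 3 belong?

From (3): 2 ∉ V.
Only one set left: 2 ∈ Z.
Suppose 3 ∈ Z: no assignment then satisfies all the clues, so 3 ∉ Z.

3: V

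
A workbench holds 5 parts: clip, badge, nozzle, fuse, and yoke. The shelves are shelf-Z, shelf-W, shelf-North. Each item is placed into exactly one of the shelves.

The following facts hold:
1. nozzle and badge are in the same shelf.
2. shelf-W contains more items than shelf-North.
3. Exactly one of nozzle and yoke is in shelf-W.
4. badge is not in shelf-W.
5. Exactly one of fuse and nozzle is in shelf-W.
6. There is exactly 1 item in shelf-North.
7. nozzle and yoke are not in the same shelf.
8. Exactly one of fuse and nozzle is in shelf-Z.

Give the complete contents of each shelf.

From (4): badge ∉ shelf-W.
(1): nozzle matches badge: nozzle ∉ shelf-W.
(3) (exactly one): yoke ∈ shelf-W.
(5) (exactly one): fuse ∈ shelf-W.
(8) (exactly one): nozzle ∈ shelf-Z.
(1): badge matches nozzle: badge ∈ shelf-Z.
(6): only 1 candidates remain for shelf-North, so all are in.

shelf-Z = {badge, nozzle}; shelf-W = {fuse, yoke}; shelf-North = {clip}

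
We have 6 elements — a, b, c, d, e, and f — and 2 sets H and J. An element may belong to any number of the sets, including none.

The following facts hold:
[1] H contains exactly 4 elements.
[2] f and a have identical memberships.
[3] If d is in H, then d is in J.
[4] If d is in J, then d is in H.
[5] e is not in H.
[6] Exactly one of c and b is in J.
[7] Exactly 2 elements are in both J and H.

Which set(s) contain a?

a: H

From (5): e ∉ H.
Suppose a ∉ H: no assignment then satisfies all the clues, so a ∈ H.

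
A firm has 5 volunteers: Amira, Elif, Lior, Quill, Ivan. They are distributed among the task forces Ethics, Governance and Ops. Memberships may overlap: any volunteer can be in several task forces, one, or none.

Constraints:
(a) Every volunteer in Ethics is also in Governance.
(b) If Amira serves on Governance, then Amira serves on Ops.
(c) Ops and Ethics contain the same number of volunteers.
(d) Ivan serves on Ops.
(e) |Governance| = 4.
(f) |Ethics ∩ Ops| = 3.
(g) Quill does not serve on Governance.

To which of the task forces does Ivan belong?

Ivan: Ethics, Governance, Ops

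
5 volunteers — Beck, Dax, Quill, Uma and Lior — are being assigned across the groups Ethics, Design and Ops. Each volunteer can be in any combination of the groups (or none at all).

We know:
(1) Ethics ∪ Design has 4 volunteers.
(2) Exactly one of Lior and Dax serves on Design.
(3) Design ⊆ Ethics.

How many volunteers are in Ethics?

4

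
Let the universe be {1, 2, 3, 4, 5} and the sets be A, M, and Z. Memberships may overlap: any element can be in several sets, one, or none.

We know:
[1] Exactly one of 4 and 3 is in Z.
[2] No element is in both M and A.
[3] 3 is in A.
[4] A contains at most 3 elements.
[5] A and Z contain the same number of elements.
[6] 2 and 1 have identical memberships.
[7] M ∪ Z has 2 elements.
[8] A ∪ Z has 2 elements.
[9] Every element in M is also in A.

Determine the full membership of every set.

From (3): 3 ∈ A.
(2) (disjoint): 3 ∉ M.
Suppose 1 ∈ A: no assignment then satisfies all the clues, so 1 ∉ A.

A = {3, 5}; M = {}; Z = {3, 5}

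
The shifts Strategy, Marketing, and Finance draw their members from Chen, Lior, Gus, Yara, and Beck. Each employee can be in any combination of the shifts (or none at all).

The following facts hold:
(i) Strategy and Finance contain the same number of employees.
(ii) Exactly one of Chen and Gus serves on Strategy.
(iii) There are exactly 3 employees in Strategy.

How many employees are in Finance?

3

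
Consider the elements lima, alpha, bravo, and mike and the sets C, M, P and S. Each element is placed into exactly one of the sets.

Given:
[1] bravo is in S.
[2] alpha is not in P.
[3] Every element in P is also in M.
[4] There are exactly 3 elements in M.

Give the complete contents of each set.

C = {}; M = {alpha, lima, mike}; P = {}; S = {bravo}

From (1): bravo ∈ S.
From (2): alpha ∉ P.
(4): only 3 candidates remain for M, so all are in.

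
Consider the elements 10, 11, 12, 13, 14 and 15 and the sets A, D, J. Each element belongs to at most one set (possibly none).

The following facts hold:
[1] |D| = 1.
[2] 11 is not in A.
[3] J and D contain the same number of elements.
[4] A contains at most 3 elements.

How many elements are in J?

1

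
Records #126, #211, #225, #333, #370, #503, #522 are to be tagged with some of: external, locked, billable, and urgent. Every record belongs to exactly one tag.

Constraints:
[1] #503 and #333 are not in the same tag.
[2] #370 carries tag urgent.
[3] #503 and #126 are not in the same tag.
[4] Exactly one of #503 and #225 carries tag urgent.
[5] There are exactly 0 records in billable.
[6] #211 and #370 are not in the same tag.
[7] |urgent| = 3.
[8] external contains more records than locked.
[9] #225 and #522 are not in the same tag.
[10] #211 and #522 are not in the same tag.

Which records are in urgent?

urgent = {#370, #503, #522}

From (2): #370 ∈ urgent.
(5): billable already has 0, so the rest are out.
(6): #211 ∉ urgent.
Suppose #126 ∈ urgent: no assignment then satisfies all the clues, so #126 ∉ urgent.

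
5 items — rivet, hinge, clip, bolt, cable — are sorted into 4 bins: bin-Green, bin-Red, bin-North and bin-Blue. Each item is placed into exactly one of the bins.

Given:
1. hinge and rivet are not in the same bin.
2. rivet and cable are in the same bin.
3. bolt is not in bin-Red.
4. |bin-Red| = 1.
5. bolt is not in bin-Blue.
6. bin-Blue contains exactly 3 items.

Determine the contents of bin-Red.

bin-Red = {hinge}

From (3): bolt ∉ bin-Red.
From (5): bolt ∉ bin-Blue.
Suppose rivet ∈ bin-Red: no assignment then satisfies all the clues, so rivet ∉ bin-Red.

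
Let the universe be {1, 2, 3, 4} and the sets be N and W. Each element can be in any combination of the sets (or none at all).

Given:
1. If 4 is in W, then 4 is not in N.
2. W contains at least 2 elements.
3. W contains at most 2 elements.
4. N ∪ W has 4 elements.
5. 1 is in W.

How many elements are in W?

2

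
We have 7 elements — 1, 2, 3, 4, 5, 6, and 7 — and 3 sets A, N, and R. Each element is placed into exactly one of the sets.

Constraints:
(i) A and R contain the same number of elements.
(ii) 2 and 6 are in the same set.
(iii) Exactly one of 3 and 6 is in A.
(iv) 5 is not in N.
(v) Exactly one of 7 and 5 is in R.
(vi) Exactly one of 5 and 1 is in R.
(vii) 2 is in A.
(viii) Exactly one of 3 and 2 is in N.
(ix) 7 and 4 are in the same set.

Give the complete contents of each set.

A = {2, 5, 6}; N = {3}; R = {1, 4, 7}

From (iv): 5 ∉ N.
From (vii): 2 ∈ A.
(ii): 6 matches 2: 6 ∈ A.
(iii) (exactly one): 3 ∉ A.
(viii) (exactly one): 3 ∈ N.
Suppose 1 ∈ A: no assignment then satisfies all the clues, so 1 ∉ A.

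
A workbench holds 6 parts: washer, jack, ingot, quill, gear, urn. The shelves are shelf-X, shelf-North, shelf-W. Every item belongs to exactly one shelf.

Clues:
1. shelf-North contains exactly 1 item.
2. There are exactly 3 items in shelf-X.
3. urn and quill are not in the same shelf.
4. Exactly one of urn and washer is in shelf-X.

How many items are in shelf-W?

2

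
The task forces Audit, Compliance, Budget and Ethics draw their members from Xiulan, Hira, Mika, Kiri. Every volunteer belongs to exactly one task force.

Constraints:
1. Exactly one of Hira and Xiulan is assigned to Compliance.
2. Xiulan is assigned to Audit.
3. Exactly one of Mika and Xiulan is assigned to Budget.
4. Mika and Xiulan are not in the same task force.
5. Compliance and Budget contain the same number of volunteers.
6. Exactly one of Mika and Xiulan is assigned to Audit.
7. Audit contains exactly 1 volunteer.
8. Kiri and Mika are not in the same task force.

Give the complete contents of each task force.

Audit = {Xiulan}; Compliance = {Hira}; Budget = {Mika}; Ethics = {Kiri}

From (2): Xiulan ∈ Audit.
(1) (exactly one): Hira ∈ Compliance.
(3) (exactly one): Mika ∈ Budget.
(7): Audit already has 1, so the rest are out.
(8): Kiri ∉ Budget.
Suppose Kiri ∈ Compliance: no assignment then satisfies all the clues, so Kiri ∉ Compliance.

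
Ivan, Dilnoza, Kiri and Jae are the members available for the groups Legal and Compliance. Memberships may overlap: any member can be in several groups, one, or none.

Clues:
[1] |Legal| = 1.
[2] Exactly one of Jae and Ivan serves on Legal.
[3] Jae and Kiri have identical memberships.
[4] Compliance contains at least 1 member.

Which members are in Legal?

Legal = {Ivan}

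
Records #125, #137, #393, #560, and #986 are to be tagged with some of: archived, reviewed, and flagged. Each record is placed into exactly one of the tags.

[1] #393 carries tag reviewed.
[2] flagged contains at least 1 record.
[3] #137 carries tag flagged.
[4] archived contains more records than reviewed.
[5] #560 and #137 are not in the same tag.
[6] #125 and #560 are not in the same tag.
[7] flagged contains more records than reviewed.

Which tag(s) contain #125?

#125: flagged

From (1): #393 ∈ reviewed.
From (3): #137 ∈ flagged.
(5): #560 ∉ flagged.
Suppose #125 ∈ archived: no assignment then satisfies all the clues, so #125 ∉ archived.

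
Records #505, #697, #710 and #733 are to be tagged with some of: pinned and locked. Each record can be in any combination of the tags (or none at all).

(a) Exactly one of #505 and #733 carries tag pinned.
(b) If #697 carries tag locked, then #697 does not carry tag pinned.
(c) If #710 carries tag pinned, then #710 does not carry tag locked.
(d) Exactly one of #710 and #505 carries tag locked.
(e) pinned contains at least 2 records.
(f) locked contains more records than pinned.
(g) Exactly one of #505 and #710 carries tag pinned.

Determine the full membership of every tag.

pinned = {#710, #733}; locked = {#505, #697, #733}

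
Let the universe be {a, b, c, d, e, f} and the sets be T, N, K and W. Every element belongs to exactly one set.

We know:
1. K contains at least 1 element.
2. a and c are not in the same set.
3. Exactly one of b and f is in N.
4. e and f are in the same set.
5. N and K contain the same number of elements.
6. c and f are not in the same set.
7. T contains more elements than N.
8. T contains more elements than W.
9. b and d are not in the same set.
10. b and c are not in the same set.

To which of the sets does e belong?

e: T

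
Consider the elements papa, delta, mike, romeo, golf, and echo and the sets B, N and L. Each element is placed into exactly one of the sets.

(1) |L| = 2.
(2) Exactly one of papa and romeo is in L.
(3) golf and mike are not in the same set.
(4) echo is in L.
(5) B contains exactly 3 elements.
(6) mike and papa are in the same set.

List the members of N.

From (4): echo ∈ L.
Suppose papa ∈ N: no assignment then satisfies all the clues, so papa ∉ N.

N = {golf}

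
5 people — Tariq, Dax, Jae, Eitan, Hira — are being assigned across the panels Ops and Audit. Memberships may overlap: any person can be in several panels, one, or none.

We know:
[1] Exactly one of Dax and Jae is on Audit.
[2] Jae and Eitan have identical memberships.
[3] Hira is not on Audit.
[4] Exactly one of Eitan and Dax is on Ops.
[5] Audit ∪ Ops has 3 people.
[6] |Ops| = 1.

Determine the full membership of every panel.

Ops = {Dax}; Audit = {Eitan, Jae}

From (3): Hira ∉ Audit.
Suppose Tariq ∈ Ops: no assignment then satisfies all the clues, so Tariq ∉ Ops.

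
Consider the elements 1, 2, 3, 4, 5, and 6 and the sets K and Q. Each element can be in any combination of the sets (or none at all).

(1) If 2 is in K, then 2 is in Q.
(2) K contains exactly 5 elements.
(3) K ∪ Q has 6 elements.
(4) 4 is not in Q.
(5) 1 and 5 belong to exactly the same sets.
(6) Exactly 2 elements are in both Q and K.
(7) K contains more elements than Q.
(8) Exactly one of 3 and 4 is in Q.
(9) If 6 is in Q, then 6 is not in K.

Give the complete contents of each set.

K = {1, 2, 3, 4, 5}; Q = {2, 3, 6}

From (4): 4 ∉ Q.
(8) (exactly one): 3 ∈ Q.
Suppose 1 ∉ K: no assignment then satisfies all the clues, so 1 ∈ K.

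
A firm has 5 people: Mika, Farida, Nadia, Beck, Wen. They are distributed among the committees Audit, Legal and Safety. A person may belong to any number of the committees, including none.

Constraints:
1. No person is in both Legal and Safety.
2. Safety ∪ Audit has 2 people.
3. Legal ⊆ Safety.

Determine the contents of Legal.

Legal = {}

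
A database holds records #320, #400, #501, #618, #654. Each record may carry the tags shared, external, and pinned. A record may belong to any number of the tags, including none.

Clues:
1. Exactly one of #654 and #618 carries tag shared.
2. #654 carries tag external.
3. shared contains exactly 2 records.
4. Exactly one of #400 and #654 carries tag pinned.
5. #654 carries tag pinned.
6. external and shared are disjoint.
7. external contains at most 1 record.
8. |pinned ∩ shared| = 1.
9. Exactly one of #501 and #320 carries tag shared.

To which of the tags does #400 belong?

#400: none

From (2): #654 ∈ external.
From (5): #654 ∈ pinned.
(4) (exactly one): #400 ∉ pinned.
(6) (disjoint): #654 ∉ shared.
(7): external already has 1, so the rest are out.
(1) (exactly one): #618 ∈ shared.
Suppose #400 ∈ shared: no assignment then satisfies all the clues, so #400 ∉ shared.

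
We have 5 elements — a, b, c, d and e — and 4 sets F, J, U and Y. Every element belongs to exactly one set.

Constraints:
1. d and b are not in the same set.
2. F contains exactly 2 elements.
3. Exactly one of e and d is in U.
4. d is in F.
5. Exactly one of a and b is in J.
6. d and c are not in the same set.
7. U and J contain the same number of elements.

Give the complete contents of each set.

F = {a, d}; J = {b}; U = {e}; Y = {c}

From (4): d ∈ F.
(1): b ∉ F.
(3) (exactly one): e ∈ U.
(6): c ∉ F.
(2): only 2 candidates remain for F, so all are in.
(5) (exactly one): b ∈ J.
Suppose c ∈ J: no assignment then satisfies all the clues, so c ∉ J.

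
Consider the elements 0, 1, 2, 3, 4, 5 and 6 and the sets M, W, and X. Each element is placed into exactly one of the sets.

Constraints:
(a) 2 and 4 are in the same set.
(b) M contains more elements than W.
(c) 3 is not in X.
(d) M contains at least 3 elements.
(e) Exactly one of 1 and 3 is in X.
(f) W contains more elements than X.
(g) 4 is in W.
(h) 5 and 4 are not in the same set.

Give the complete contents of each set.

M = {0, 3, 5, 6}; W = {2, 4}; X = {1}

From (c): 3 ∉ X.
From (g): 4 ∈ W.
(a): 2 matches 4: 2 ∉ M.
(a): 2 matches 4: 2 ∈ W.
(e) (exactly one): 1 ∈ X.
(h): 5 ∉ W.
Suppose 0 ∉ M: no assignment then satisfies all the clues, so 0 ∈ M.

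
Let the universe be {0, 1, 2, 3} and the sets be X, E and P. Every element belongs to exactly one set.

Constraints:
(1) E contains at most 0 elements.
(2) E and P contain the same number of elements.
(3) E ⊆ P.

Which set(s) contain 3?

3: X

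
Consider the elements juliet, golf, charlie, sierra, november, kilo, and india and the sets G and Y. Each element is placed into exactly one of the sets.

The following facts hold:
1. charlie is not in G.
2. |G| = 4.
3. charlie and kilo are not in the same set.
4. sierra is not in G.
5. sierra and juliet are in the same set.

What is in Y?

Y = {charlie, juliet, sierra}

From (1): charlie ∉ G.
From (4): sierra ∉ G.
(5): juliet matches sierra: juliet ∉ G.
Only one set left: juliet ∈ Y.
Only one set left: charlie ∈ Y.
Only one set left: sierra ∈ Y.
(2): only 4 candidates remain for G, so all are in.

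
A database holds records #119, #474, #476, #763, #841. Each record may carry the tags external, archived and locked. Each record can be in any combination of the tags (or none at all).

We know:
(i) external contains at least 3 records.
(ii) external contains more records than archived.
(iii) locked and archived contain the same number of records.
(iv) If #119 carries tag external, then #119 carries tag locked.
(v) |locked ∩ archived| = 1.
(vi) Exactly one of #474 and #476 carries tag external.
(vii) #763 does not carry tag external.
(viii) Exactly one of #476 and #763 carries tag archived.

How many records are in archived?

2

From (vii): #763 ∉ external.
Suppose #119 ∉ external: no assignment then satisfies all the clues, so #119 ∈ external.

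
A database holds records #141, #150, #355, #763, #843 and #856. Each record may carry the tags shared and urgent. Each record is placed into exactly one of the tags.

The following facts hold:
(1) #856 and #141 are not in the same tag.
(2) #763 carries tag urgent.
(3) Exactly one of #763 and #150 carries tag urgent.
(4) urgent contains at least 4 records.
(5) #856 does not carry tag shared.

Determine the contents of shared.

shared = {#141, #150}

From (2): #763 ∈ urgent.
From (5): #856 ∉ shared.
(3) (exactly one): #150 ∉ urgent.
Only one tag left: #150 ∈ shared.
Only one tag left: #856 ∈ urgent.
(1): #141 ∉ urgent.
(4): only 4 candidates remain for urgent, so all are in.
Only one tag left: #141 ∈ shared.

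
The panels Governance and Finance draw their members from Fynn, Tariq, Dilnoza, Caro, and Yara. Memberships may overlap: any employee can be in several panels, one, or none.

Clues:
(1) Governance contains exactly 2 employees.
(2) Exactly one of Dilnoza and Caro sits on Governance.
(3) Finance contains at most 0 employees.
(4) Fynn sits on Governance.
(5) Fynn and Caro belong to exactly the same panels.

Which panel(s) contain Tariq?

Tariq: none

From (4): Fynn ∈ Governance.
(3): Finance already has 0, so the rest are out.
(5): Caro matches Fynn: Caro ∈ Governance.
(1): Governance already has 2, so the rest are out.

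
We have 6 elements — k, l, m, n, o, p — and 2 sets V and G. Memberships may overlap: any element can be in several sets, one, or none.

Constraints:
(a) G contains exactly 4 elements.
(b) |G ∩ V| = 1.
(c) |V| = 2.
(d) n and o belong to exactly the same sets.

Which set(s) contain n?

n: G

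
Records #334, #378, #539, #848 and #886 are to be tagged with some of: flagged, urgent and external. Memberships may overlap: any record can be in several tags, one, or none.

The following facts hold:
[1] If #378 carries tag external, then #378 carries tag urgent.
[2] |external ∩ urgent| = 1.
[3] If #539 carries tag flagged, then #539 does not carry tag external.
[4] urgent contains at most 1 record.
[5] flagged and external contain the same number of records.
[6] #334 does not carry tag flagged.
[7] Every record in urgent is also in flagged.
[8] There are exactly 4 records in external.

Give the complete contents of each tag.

flagged = {#378, #539, #848, #886}; urgent = {#378}; external = {#334, #378, #848, #886}

From (6): #334 ∉ flagged.
(7) contrapositive: #334 ∉ urgent.
Suppose #334 ∉ external: no assignment then satisfies all the clues, so #334 ∈ external.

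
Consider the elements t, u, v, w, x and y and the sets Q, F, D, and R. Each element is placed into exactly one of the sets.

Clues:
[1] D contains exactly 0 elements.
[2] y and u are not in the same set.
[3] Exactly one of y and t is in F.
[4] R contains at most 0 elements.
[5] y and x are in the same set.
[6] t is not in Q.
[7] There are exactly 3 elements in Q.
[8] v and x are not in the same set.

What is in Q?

Q = {w, x, y}

From (6): t ∉ Q.
(1): D already has 0, so the rest are out.
(4): R already has 0, so the rest are out.
Only one set left: t ∈ F.
(3) (exactly one): y ∉ F.
(5): x matches y: x ∉ F.
Only one set left: x ∈ Q.
Only one set left: y ∈ Q.
(2): u ∉ Q.
(8): v ∉ Q.
Only one set left: u ∈ F.
(7): only 3 candidates remain for Q, so all are in.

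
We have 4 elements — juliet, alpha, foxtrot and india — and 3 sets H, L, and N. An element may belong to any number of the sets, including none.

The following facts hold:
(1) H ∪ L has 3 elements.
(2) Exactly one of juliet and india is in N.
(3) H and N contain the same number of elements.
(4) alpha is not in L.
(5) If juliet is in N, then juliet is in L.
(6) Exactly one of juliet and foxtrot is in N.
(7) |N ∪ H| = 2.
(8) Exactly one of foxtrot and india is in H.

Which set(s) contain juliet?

juliet: L, N

From (4): alpha ∉ L.
Suppose juliet ∈ H: no assignment then satisfies all the clues, so juliet ∉ H.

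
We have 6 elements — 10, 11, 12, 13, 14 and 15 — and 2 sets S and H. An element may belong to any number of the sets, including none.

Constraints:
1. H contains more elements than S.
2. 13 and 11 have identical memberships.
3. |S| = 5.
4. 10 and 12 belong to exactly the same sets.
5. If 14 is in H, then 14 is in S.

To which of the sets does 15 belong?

15: H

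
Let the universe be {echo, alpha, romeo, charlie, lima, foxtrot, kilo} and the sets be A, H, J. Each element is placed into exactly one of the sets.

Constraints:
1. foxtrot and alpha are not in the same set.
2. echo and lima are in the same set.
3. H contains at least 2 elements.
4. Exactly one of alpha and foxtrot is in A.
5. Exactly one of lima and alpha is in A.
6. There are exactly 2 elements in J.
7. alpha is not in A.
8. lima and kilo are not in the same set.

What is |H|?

2

From (7): alpha ∉ A.
(4) (exactly one): foxtrot ∈ A.
(5) (exactly one): lima ∈ A.
(8): kilo ∉ A.
(2): echo matches lima: echo ∈ A.
Suppose romeo ∈ A: no assignment then satisfies all the clues, so romeo ∉ A.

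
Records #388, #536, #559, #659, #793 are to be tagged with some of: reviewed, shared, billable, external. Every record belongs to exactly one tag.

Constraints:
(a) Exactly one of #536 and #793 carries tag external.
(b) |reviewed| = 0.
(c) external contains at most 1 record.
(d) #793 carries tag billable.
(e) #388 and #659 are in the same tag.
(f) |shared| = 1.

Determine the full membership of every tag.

reviewed = {}; shared = {#559}; billable = {#388, #659, #793}; external = {#536}

From (d): #793 ∈ billable.
(a) (exactly one): #536 ∈ external.
(b): reviewed already has 0, so the rest are out.
(c): external already has 1, so the rest are out.
Suppose #388 ∈ shared: no assignment then satisfies all the clues, so #388 ∉ shared.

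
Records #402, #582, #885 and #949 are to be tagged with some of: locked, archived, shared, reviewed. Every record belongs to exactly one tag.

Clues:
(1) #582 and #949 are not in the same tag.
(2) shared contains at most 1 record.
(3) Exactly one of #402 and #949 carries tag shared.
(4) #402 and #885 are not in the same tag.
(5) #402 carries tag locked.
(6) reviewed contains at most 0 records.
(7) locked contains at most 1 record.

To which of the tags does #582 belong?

From (5): #402 ∈ locked.
(3) (exactly one): #949 ∈ shared.
(4): #885 ∉ locked.
(6): reviewed already has 0, so the rest are out.
(7): locked already has 1, so the rest are out.
(1): #582 ∉ shared.
(2): shared already has 1, so the rest are out.
Only one tag left: #582 ∈ archived.
Only one tag left: #885 ∈ archived.

#582: archived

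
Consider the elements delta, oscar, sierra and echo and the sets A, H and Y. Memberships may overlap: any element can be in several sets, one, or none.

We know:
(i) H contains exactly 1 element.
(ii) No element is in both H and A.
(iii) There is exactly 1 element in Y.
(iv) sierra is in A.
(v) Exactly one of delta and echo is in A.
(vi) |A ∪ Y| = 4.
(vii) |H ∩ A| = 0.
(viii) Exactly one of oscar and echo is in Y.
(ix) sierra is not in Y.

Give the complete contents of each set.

A = {delta, oscar, sierra}; H = {echo}; Y = {echo}

From (iv): sierra ∈ A.
From (ix): sierra ∉ Y.
(ii) (disjoint): sierra ∉ H.
Suppose delta ∉ A: no assignment then satisfies all the clues, so delta ∈ A.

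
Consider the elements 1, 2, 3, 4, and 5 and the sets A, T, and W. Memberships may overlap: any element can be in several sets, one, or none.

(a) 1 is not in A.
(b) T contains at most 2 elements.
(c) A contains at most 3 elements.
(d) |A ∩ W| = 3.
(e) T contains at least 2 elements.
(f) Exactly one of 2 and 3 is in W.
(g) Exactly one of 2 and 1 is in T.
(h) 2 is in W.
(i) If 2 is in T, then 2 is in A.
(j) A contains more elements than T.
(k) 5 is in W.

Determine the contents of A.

A = {2, 4, 5}

From (a): 1 ∉ A.
From (h): 2 ∈ W.
From (k): 5 ∈ W.
(f) (exactly one): 3 ∉ W.
Suppose 2 ∉ A: no assignment then satisfies all the clues, so 2 ∈ A.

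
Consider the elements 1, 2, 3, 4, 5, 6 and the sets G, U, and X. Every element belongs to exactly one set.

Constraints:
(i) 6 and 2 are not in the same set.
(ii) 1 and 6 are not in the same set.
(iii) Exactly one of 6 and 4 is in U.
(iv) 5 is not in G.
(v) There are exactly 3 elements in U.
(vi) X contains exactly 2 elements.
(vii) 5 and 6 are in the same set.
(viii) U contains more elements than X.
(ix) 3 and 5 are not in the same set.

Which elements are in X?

X = {5, 6}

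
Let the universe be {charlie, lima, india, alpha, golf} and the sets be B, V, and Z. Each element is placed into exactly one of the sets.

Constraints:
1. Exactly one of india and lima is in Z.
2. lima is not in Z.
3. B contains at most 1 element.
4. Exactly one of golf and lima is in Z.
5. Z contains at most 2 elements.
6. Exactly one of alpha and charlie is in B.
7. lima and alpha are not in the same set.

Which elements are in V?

V = {charlie, lima}

From (2): lima ∉ Z.
(1) (exactly one): india ∈ Z.
(4) (exactly one): golf ∈ Z.
(5): Z already has 2, so the rest are out.
Suppose charlie ∉ V: no assignment then satisfies all the clues, so charlie ∈ V.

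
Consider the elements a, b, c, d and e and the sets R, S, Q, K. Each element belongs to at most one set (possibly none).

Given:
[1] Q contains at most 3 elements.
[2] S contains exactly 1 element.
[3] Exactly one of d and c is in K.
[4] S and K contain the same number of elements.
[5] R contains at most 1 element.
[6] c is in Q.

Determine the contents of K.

K = {d}

From (6): c ∈ Q.
(3) (exactly one): d ∈ K.
Suppose a ∈ K: no assignment then satisfies all the clues, so a ∉ K.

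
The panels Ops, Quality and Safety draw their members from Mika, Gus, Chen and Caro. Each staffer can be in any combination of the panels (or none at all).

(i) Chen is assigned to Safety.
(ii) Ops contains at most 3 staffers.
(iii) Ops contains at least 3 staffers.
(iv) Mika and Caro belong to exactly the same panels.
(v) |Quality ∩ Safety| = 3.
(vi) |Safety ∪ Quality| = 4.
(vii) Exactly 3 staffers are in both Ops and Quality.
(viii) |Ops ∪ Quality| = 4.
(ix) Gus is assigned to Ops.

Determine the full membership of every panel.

Ops = {Caro, Gus, Mika}; Quality = {Caro, Chen, Gus, Mika}; Safety = {Caro, Chen, Mika}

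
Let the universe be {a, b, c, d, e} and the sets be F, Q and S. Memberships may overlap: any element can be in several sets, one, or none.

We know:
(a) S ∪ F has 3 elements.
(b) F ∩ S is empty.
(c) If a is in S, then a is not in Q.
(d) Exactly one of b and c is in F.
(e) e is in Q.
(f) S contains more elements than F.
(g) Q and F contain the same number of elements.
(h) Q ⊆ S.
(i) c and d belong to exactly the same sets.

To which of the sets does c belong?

c: none

From (e): e ∈ Q.
(h) with e ∈ Q: e ∈ S.
(b) (disjoint): e ∉ F.
Suppose c ∈ F: no assignment then satisfies all the clues, so c ∉ F.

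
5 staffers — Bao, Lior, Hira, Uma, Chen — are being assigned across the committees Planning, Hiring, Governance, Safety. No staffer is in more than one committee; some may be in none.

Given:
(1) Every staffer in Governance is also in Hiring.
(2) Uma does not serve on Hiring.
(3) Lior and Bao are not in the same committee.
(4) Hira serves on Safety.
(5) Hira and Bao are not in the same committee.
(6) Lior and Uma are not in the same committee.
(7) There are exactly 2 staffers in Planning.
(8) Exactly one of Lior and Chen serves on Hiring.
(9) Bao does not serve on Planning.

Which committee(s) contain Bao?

Bao: none

From (2): Uma ∉ Hiring.
From (4): Hira ∈ Safety.
From (9): Bao ∉ Planning.
(1) contrapositive: Uma ∉ Governance.
(5): Bao ∉ Safety.
Suppose Bao ∈ Hiring: no assignment then satisfies all the clues, so Bao ∉ Hiring.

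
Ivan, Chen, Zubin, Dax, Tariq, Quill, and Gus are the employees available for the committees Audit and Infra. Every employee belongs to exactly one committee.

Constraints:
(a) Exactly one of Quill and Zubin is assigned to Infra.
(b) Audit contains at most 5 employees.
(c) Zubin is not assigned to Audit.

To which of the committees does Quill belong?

Quill: Audit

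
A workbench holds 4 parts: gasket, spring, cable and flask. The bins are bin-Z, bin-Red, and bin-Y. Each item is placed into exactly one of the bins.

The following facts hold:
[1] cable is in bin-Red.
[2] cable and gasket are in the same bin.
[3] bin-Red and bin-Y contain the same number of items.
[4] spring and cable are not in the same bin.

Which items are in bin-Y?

bin-Y = {flask, spring}

From (1): cable ∈ bin-Red.
(2): gasket matches cable: gasket ∉ bin-Z.
(2): gasket matches cable: gasket ∈ bin-Red.
(4): spring ∉ bin-Red.
Suppose spring ∉ bin-Y: no assignment then satisfies all the clues, so spring ∈ bin-Y.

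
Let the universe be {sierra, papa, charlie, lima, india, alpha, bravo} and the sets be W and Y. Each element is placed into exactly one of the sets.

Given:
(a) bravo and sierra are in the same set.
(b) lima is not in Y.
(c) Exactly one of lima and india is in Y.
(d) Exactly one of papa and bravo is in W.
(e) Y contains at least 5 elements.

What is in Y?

Y = {alpha, bravo, charlie, india, sierra}

From (b): lima ∉ Y.
(c) (exactly one): india ∈ Y.
Only one set left: lima ∈ W.
Suppose sierra ∉ Y: no assignment then satisfies all the clues, so sierra ∈ Y.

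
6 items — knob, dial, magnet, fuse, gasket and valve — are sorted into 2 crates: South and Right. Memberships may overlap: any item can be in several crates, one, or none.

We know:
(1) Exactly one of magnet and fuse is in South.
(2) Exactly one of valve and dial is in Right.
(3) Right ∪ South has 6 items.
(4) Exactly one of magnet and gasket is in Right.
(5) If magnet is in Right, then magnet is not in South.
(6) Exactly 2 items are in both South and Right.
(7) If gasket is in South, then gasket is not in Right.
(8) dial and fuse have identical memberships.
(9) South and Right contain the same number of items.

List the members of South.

South = {dial, fuse, gasket, valve}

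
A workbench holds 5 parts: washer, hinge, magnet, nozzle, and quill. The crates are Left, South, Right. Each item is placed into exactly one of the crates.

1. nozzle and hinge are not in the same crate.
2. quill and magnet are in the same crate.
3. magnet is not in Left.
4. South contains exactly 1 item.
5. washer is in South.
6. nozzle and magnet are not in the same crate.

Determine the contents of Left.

From (3): magnet ∉ Left.
From (5): washer ∈ South.
(2): quill matches magnet: quill ∉ Left.
(4): South already has 1, so the rest are out.
Only one crate left: magnet ∈ Right.
Only one crate left: quill ∈ Right.
(6): nozzle ∉ Right.
Only one crate left: nozzle ∈ Left.
(1): hinge ∉ Left.
Only one crate left: hinge ∈ Right.

Left = {nozzle}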